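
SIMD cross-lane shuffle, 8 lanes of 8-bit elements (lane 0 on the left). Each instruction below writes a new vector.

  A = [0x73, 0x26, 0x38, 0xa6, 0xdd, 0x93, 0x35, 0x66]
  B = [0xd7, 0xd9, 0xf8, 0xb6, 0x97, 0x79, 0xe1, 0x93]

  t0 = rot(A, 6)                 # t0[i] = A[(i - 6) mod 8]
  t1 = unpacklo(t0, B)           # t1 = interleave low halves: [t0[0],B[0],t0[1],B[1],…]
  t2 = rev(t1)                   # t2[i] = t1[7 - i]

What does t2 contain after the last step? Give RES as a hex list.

  t0: 38 a6 dd 93 35 66 73 26
  t1: 38 d7 a6 d9 dd f8 93 b6
  t2: b6 93 f8 dd d9 a6 d7 38

RES = [0xb6, 0x93, 0xf8, 0xdd, 0xd9, 0xa6, 0xd7, 0x38]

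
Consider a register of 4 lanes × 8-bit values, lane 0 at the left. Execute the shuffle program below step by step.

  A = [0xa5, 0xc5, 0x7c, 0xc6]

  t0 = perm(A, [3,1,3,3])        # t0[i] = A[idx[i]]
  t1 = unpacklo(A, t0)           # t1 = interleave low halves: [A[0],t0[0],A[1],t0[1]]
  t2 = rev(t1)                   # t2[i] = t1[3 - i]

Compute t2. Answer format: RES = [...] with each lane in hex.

t0 = [0xc6, 0xc5, 0xc6, 0xc6]
t1 = [0xa5, 0xc6, 0xc5, 0xc5]
t2 = [0xc5, 0xc5, 0xc6, 0xa5]

RES = [0xc5, 0xc5, 0xc6, 0xa5]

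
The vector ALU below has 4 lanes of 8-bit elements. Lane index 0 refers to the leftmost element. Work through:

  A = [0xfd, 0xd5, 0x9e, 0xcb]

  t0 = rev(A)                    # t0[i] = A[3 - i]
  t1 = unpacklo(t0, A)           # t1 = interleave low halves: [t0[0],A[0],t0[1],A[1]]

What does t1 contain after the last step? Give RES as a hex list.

RES = [0xcb, 0xfd, 0x9e, 0xd5]

  t0: cb 9e d5 fd
  t1: cb fd 9e d5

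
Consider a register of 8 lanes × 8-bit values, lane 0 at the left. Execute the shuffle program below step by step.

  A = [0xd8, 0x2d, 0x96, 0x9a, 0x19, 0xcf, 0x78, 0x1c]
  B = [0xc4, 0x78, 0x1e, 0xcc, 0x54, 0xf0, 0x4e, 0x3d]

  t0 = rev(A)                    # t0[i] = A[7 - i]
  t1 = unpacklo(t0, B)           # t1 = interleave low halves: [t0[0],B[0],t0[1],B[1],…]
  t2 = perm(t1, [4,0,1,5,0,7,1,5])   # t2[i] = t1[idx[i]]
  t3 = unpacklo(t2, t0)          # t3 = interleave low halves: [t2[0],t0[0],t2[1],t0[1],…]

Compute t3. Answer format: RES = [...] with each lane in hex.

RES = [ 0xcf  0x1c  0x1c  0x78  0xc4  0xcf  0x1e  0x19 ]

  t0: 1c 78 cf 19 9a 96 2d d8
  t1: 1c c4 78 78 cf 1e 19 cc
  t2: cf 1c c4 1e 1c cc c4 1e
  t3: cf 1c 1c 78 c4 cf 1e 19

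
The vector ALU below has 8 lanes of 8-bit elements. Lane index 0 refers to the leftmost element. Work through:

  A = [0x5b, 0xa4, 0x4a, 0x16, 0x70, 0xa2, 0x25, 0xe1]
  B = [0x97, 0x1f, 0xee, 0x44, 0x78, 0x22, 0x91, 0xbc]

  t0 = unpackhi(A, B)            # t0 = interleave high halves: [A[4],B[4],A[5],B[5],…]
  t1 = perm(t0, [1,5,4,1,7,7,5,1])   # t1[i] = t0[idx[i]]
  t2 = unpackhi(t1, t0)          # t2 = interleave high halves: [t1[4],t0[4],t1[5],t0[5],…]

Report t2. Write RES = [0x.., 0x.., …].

→ t0 |70|78|a2|22|25|91|e1|bc|
→ t1 |78|91|25|78|bc|bc|91|78|
→ t2 |bc|25|bc|91|91|e1|78|bc|

RES = [ 0xbc  0x25  0xbc  0x91  0x91  0xe1  0x78  0xbc ]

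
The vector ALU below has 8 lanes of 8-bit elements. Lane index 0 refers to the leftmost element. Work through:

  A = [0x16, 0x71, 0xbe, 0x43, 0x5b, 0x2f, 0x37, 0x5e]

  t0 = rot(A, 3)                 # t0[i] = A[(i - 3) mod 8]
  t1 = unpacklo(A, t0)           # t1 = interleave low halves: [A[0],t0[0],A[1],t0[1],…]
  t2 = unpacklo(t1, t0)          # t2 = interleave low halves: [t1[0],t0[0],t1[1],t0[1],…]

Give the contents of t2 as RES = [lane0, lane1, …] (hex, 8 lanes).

RES = [0x16, 0x2f, 0x2f, 0x37, 0x71, 0x5e, 0x37, 0x16]

→ t0 |2f|37|5e|16|71|be|43|5b|
→ t1 |16|2f|71|37|be|5e|43|16|
→ t2 |16|2f|2f|37|71|5e|37|16|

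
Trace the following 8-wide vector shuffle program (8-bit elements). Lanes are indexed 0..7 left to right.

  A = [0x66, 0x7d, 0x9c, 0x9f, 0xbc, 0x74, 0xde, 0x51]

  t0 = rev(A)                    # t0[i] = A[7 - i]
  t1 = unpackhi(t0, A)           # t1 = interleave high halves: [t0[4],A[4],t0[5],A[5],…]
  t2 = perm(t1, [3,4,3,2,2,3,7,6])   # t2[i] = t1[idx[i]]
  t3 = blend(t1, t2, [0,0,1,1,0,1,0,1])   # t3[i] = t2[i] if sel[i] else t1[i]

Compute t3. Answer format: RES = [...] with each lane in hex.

RES = [ 0x9f  0xbc  0x74  0x9c  0x7d  0x74  0x66  0x66 ]

  t0: 51 de 74 bc 9f 9c 7d 66
  t1: 9f bc 9c 74 7d de 66 51
  t2: 74 7d 74 9c 9c 74 51 66
  t3: 9f bc 74 9c 7d 74 66 66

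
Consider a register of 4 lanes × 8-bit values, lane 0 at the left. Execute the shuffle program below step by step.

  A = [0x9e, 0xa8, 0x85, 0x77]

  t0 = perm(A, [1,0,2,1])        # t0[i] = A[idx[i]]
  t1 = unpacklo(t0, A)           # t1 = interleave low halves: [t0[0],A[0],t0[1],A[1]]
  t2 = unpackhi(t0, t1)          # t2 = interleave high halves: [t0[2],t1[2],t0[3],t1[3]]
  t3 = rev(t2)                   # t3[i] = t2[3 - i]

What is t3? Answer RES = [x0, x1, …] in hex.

→ t0 |a8|9e|85|a8|
→ t1 |a8|9e|9e|a8|
→ t2 |85|9e|a8|a8|
→ t3 |a8|a8|9e|85|

RES = [ 0xa8  0xa8  0x9e  0x85 ]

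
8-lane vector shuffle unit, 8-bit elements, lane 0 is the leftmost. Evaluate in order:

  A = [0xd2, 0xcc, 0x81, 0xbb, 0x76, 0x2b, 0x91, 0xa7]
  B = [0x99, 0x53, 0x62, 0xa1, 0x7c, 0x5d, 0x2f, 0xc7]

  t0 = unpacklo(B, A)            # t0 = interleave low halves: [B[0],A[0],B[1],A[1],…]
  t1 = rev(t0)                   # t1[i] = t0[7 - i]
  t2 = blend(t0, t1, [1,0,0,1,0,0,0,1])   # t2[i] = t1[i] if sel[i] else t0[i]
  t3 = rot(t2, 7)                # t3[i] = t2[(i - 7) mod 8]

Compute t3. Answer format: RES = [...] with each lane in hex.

RES = [0xd2, 0x53, 0x62, 0x62, 0x81, 0xa1, 0x99, 0xbb]

  t0: 99 d2 53 cc 62 81 a1 bb
  t1: bb a1 81 62 cc 53 d2 99
  t2: bb d2 53 62 62 81 a1 99
  t3: d2 53 62 62 81 a1 99 bb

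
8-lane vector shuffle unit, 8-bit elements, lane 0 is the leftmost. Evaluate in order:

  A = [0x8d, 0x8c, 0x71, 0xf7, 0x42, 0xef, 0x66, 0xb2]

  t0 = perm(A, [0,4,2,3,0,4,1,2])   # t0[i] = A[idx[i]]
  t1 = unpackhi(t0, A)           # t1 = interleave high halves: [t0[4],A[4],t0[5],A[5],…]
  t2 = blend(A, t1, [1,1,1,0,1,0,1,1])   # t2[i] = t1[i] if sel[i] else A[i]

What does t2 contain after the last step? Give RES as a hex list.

RES = [0x8d, 0x42, 0x42, 0xf7, 0x8c, 0xef, 0x71, 0xb2]

  t0: 8d 42 71 f7 8d 42 8c 71
  t1: 8d 42 42 ef 8c 66 71 b2
  t2: 8d 42 42 f7 8c ef 71 b2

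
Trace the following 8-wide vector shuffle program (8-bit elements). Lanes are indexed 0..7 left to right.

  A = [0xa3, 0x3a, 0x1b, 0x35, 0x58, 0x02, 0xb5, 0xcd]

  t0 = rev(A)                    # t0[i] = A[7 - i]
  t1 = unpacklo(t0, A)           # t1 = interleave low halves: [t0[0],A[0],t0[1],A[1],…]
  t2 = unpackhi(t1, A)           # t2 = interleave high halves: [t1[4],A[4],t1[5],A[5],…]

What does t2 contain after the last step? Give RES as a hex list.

→ t0 |cd|b5|02|58|35|1b|3a|a3|
→ t1 |cd|a3|b5|3a|02|1b|58|35|
→ t2 |02|58|1b|02|58|b5|35|cd|

RES = [ 0x02  0x58  0x1b  0x02  0x58  0xb5  0x35  0xcd ]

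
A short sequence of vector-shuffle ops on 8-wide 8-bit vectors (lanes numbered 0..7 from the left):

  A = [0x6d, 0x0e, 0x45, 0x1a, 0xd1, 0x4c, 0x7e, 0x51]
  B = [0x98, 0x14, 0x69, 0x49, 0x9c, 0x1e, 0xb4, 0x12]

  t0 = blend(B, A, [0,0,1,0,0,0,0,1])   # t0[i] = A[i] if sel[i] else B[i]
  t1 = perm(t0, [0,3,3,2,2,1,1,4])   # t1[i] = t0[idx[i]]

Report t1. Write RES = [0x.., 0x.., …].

RES = [ 0x98  0x49  0x49  0x45  0x45  0x14  0x14  0x9c ]

→ t0 |98|14|45|49|9c|1e|b4|51|
→ t1 |98|49|49|45|45|14|14|9c|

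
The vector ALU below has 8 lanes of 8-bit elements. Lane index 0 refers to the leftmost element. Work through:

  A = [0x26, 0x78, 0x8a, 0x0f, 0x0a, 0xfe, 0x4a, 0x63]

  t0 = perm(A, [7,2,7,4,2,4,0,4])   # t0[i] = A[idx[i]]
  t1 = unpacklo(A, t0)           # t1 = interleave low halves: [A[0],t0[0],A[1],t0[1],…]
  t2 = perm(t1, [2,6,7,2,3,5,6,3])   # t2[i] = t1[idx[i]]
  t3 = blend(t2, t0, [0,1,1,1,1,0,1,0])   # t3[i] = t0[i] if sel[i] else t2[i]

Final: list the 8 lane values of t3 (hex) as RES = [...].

→ t0 |63|8a|63|0a|8a|0a|26|0a|
→ t1 |26|63|78|8a|8a|63|0f|0a|
→ t2 |78|0f|0a|78|8a|63|0f|8a|
→ t3 |78|8a|63|0a|8a|63|26|8a|

RES = [ 0x78  0x8a  0x63  0x0a  0x8a  0x63  0x26  0x8a ]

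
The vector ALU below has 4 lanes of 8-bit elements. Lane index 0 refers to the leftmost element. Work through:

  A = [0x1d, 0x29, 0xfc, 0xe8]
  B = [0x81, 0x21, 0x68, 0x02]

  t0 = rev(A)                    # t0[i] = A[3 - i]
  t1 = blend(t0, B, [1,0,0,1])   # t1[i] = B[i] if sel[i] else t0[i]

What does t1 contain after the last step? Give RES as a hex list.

→ t0 |e8|fc|29|1d|
→ t1 |81|fc|29|02|

RES = [ 0x81  0xfc  0x29  0x02 ]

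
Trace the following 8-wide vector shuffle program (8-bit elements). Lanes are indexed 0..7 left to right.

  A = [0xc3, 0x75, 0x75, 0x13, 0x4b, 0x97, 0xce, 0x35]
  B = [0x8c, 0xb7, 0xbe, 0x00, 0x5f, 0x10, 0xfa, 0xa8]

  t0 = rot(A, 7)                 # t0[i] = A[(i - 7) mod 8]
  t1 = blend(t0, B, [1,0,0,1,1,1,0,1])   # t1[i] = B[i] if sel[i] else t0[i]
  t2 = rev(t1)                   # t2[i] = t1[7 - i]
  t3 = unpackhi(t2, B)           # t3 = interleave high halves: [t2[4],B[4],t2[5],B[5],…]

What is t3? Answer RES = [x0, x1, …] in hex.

RES = [0x00, 0x5f, 0x13, 0x10, 0x75, 0xfa, 0x8c, 0xa8]

t0 = [0x75, 0x75, 0x13, 0x4b, 0x97, 0xce, 0x35, 0xc3]
t1 = [0x8c, 0x75, 0x13, 0x00, 0x5f, 0x10, 0x35, 0xa8]
t2 = [0xa8, 0x35, 0x10, 0x5f, 0x00, 0x13, 0x75, 0x8c]
t3 = [0x00, 0x5f, 0x13, 0x10, 0x75, 0xfa, 0x8c, 0xa8]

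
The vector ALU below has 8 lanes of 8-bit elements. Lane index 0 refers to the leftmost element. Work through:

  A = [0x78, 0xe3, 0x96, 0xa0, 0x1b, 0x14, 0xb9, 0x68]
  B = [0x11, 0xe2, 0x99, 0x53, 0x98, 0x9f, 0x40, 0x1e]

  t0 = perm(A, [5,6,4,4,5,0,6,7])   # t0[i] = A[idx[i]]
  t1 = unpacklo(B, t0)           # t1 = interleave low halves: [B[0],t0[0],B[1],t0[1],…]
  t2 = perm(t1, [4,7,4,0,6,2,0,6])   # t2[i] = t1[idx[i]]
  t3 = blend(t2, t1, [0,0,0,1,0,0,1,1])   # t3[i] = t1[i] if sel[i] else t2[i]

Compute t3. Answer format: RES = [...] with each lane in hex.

  t0: 14 b9 1b 1b 14 78 b9 68
  t1: 11 14 e2 b9 99 1b 53 1b
  t2: 99 1b 99 11 53 e2 11 53
  t3: 99 1b 99 b9 53 e2 53 1b

RES = [ 0x99  0x1b  0x99  0xb9  0x53  0xe2  0x53  0x1b ]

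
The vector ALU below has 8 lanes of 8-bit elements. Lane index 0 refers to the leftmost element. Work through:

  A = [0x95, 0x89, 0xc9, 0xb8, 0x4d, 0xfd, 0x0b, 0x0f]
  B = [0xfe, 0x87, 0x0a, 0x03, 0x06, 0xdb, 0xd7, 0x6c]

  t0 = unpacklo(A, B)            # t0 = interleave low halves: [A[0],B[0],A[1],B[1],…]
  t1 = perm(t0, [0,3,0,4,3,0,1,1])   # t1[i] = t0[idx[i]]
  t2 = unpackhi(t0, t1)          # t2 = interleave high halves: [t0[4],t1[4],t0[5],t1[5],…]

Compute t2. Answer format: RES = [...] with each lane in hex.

RES = [ 0xc9  0x87  0x0a  0x95  0xb8  0xfe  0x03  0xfe ]

→ t0 |95|fe|89|87|c9|0a|b8|03|
→ t1 |95|87|95|c9|87|95|fe|fe|
→ t2 |c9|87|0a|95|b8|fe|03|fe|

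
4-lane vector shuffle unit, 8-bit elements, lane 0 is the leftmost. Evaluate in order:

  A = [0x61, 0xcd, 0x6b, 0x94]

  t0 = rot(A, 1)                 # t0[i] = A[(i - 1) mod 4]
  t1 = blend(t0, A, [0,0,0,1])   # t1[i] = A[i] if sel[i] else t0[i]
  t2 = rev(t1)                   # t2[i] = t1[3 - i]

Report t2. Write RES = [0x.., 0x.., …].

RES = [ 0x94  0xcd  0x61  0x94 ]

t0 = [0x94, 0x61, 0xcd, 0x6b]
t1 = [0x94, 0x61, 0xcd, 0x94]
t2 = [0x94, 0xcd, 0x61, 0x94]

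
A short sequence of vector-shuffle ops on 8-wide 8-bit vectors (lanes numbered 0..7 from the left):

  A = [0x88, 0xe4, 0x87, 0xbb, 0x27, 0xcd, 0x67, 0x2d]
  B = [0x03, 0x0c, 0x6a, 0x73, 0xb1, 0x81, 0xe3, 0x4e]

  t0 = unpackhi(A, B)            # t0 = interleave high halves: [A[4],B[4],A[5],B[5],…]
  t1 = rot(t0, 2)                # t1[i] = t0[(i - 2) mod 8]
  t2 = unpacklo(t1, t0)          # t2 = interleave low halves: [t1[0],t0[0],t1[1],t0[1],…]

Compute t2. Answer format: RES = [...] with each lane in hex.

RES = [0x2d, 0x27, 0x4e, 0xb1, 0x27, 0xcd, 0xb1, 0x81]

t0 = [0x27, 0xb1, 0xcd, 0x81, 0x67, 0xe3, 0x2d, 0x4e]
t1 = [0x2d, 0x4e, 0x27, 0xb1, 0xcd, 0x81, 0x67, 0xe3]
t2 = [0x2d, 0x27, 0x4e, 0xb1, 0x27, 0xcd, 0xb1, 0x81]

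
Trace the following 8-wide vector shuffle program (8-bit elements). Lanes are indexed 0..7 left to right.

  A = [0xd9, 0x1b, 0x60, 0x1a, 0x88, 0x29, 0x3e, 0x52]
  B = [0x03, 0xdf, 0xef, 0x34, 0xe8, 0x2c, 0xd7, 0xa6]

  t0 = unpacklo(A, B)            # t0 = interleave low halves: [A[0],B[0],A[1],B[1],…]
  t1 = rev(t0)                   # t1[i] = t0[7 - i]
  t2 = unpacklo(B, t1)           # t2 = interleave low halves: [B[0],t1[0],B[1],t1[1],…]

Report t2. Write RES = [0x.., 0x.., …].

  t0: d9 03 1b df 60 ef 1a 34
  t1: 34 1a ef 60 df 1b 03 d9
  t2: 03 34 df 1a ef ef 34 60

RES = [0x03, 0x34, 0xdf, 0x1a, 0xef, 0xef, 0x34, 0x60]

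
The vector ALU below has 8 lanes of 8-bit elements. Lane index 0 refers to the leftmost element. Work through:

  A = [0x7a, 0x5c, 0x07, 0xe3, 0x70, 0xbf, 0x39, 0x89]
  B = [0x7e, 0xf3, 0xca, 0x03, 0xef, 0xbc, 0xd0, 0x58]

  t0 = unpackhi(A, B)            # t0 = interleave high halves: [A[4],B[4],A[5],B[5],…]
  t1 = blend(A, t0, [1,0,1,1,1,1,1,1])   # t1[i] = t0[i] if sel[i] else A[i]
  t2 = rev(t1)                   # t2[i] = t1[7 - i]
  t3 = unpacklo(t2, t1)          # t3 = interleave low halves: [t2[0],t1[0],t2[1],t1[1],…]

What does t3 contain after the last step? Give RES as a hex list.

  t0: 70 ef bf bc 39 d0 89 58
  t1: 70 5c bf bc 39 d0 89 58
  t2: 58 89 d0 39 bc bf 5c 70
  t3: 58 70 89 5c d0 bf 39 bc

RES = [0x58, 0x70, 0x89, 0x5c, 0xd0, 0xbf, 0x39, 0xbc]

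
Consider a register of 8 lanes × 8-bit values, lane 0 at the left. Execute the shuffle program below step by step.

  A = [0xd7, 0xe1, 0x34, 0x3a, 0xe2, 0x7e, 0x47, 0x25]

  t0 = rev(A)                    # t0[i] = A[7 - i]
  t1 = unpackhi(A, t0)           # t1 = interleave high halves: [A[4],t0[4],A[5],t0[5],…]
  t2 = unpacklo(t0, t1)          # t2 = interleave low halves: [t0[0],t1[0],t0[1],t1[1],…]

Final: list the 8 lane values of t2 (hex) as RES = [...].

t0 = [0x25, 0x47, 0x7e, 0xe2, 0x3a, 0x34, 0xe1, 0xd7]
t1 = [0xe2, 0x3a, 0x7e, 0x34, 0x47, 0xe1, 0x25, 0xd7]
t2 = [0x25, 0xe2, 0x47, 0x3a, 0x7e, 0x7e, 0xe2, 0x34]

RES = [0x25, 0xe2, 0x47, 0x3a, 0x7e, 0x7e, 0xe2, 0x34]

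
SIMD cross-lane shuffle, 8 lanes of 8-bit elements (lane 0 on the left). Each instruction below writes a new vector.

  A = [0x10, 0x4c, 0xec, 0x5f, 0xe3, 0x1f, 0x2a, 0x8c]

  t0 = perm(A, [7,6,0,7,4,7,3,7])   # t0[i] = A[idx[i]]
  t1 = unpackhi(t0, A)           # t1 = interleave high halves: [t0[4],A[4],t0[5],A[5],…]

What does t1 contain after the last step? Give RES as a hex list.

t0 = [0x8c, 0x2a, 0x10, 0x8c, 0xe3, 0x8c, 0x5f, 0x8c]
t1 = [0xe3, 0xe3, 0x8c, 0x1f, 0x5f, 0x2a, 0x8c, 0x8c]

RES = [ 0xe3  0xe3  0x8c  0x1f  0x5f  0x2a  0x8c  0x8c ]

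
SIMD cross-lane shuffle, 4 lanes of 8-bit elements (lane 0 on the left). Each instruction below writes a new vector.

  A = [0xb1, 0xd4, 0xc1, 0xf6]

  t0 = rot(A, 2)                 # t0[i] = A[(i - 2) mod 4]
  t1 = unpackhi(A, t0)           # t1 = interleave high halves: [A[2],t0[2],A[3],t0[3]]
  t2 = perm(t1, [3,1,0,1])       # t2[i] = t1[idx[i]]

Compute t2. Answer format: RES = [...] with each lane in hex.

RES = [0xd4, 0xb1, 0xc1, 0xb1]

  t0: c1 f6 b1 d4
  t1: c1 b1 f6 d4
  t2: d4 b1 c1 b1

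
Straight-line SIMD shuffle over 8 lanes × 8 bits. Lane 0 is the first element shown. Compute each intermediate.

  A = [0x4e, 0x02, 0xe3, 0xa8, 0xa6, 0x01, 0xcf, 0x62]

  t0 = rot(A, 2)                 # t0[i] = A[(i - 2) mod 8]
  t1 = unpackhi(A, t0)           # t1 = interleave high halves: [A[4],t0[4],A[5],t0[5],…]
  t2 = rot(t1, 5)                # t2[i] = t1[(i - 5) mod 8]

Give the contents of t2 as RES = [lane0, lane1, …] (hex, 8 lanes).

RES = [0xa8, 0xcf, 0xa6, 0x62, 0x01, 0xa6, 0xe3, 0x01]

t0 = [0xcf, 0x62, 0x4e, 0x02, 0xe3, 0xa8, 0xa6, 0x01]
t1 = [0xa6, 0xe3, 0x01, 0xa8, 0xcf, 0xa6, 0x62, 0x01]
t2 = [0xa8, 0xcf, 0xa6, 0x62, 0x01, 0xa6, 0xe3, 0x01]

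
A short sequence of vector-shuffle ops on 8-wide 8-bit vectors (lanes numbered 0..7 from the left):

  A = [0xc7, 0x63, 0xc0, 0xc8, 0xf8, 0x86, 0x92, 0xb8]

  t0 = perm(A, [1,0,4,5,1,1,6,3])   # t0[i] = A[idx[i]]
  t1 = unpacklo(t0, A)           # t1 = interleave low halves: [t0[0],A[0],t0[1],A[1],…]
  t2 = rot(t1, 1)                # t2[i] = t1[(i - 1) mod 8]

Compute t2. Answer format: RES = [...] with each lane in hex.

→ t0 |63|c7|f8|86|63|63|92|c8|
→ t1 |63|c7|c7|63|f8|c0|86|c8|
→ t2 |c8|63|c7|c7|63|f8|c0|86|

RES = [0xc8, 0x63, 0xc7, 0xc7, 0x63, 0xf8, 0xc0, 0x86]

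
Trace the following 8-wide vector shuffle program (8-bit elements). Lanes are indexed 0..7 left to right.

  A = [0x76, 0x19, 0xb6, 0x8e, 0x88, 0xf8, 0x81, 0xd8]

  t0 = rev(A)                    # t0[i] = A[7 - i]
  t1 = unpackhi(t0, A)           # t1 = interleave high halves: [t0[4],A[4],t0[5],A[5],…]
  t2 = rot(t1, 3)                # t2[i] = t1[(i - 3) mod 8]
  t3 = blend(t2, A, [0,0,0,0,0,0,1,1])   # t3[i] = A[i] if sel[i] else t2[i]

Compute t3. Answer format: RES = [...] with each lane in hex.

RES = [ 0x81  0x76  0xd8  0x8e  0x88  0xb6  0x81  0xd8 ]

t0 = [0xd8, 0x81, 0xf8, 0x88, 0x8e, 0xb6, 0x19, 0x76]
t1 = [0x8e, 0x88, 0xb6, 0xf8, 0x19, 0x81, 0x76, 0xd8]
t2 = [0x81, 0x76, 0xd8, 0x8e, 0x88, 0xb6, 0xf8, 0x19]
t3 = [0x81, 0x76, 0xd8, 0x8e, 0x88, 0xb6, 0x81, 0xd8]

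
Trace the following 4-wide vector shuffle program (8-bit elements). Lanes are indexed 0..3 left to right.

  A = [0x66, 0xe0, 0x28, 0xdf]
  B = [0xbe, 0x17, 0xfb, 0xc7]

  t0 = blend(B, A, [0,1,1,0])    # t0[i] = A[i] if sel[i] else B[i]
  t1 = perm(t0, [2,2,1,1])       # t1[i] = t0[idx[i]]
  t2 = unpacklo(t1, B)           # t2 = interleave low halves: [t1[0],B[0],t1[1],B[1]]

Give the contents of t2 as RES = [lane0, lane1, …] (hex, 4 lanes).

RES = [ 0x28  0xbe  0x28  0x17 ]

  t0: be e0 28 c7
  t1: 28 28 e0 e0
  t2: 28 be 28 17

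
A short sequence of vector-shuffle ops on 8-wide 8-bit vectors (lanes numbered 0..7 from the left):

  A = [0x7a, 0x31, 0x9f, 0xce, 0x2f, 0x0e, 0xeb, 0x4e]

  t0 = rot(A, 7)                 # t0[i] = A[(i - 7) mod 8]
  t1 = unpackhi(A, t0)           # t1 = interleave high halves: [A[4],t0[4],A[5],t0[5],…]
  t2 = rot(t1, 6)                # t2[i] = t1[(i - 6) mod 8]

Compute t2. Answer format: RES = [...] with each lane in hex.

RES = [ 0x0e  0xeb  0xeb  0x4e  0x4e  0x7a  0x2f  0x0e ]

→ t0 |31|9f|ce|2f|0e|eb|4e|7a|
→ t1 |2f|0e|0e|eb|eb|4e|4e|7a|
→ t2 |0e|eb|eb|4e|4e|7a|2f|0e|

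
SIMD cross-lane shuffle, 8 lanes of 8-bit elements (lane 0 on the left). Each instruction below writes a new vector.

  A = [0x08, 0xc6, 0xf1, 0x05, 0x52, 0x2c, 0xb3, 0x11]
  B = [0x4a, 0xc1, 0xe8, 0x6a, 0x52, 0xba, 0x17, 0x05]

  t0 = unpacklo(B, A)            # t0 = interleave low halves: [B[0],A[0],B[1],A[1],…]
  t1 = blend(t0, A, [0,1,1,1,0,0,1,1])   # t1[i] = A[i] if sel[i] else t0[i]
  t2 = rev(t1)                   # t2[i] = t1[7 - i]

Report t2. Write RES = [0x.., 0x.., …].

→ t0 |4a|08|c1|c6|e8|f1|6a|05|
→ t1 |4a|c6|f1|05|e8|f1|b3|11|
→ t2 |11|b3|f1|e8|05|f1|c6|4a|

RES = [0x11, 0xb3, 0xf1, 0xe8, 0x05, 0xf1, 0xc6, 0x4a]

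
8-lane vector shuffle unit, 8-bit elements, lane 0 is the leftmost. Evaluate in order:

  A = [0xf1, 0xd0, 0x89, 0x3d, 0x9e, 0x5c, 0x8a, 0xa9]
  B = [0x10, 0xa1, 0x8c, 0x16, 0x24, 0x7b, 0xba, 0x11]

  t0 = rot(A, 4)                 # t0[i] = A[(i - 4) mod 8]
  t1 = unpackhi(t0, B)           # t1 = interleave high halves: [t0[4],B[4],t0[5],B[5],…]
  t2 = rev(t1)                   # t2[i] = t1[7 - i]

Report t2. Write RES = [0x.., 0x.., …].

t0 = [0x9e, 0x5c, 0x8a, 0xa9, 0xf1, 0xd0, 0x89, 0x3d]
t1 = [0xf1, 0x24, 0xd0, 0x7b, 0x89, 0xba, 0x3d, 0x11]
t2 = [0x11, 0x3d, 0xba, 0x89, 0x7b, 0xd0, 0x24, 0xf1]

RES = [ 0x11  0x3d  0xba  0x89  0x7b  0xd0  0x24  0xf1 ]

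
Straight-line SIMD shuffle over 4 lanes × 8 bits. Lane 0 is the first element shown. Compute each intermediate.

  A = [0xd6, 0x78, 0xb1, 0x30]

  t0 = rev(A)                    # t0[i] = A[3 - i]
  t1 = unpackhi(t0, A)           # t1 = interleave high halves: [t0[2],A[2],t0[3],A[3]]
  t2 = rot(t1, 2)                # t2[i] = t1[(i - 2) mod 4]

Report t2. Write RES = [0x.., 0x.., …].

RES = [ 0xd6  0x30  0x78  0xb1 ]

t0 = [0x30, 0xb1, 0x78, 0xd6]
t1 = [0x78, 0xb1, 0xd6, 0x30]
t2 = [0xd6, 0x30, 0x78, 0xb1]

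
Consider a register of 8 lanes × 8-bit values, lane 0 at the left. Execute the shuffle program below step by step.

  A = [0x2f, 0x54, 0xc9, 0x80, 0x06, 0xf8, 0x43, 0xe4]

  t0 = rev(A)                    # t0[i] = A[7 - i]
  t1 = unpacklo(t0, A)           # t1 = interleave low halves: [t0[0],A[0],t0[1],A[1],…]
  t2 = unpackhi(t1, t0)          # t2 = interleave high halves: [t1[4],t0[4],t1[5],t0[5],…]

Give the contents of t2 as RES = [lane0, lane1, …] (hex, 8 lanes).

RES = [ 0xf8  0x80  0xc9  0xc9  0x06  0x54  0x80  0x2f ]

t0 = [0xe4, 0x43, 0xf8, 0x06, 0x80, 0xc9, 0x54, 0x2f]
t1 = [0xe4, 0x2f, 0x43, 0x54, 0xf8, 0xc9, 0x06, 0x80]
t2 = [0xf8, 0x80, 0xc9, 0xc9, 0x06, 0x54, 0x80, 0x2f]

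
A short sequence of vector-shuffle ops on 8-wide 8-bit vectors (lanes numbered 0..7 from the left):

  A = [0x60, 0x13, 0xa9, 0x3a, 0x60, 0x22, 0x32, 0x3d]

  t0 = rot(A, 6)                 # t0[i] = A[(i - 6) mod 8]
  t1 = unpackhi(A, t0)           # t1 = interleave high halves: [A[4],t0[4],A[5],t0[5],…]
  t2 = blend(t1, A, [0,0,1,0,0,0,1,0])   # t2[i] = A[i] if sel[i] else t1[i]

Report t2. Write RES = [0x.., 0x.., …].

  t0: a9 3a 60 22 32 3d 60 13
  t1: 60 32 22 3d 32 60 3d 13
  t2: 60 32 a9 3d 32 60 32 13

RES = [0x60, 0x32, 0xa9, 0x3d, 0x32, 0x60, 0x32, 0x13]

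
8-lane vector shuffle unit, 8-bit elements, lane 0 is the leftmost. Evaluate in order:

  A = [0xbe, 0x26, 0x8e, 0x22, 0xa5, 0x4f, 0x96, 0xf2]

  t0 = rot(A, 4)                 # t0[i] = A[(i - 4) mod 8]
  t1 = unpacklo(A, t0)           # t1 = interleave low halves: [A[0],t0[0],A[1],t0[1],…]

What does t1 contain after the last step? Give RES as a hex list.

RES = [ 0xbe  0xa5  0x26  0x4f  0x8e  0x96  0x22  0xf2 ]

  t0: a5 4f 96 f2 be 26 8e 22
  t1: be a5 26 4f 8e 96 22 f2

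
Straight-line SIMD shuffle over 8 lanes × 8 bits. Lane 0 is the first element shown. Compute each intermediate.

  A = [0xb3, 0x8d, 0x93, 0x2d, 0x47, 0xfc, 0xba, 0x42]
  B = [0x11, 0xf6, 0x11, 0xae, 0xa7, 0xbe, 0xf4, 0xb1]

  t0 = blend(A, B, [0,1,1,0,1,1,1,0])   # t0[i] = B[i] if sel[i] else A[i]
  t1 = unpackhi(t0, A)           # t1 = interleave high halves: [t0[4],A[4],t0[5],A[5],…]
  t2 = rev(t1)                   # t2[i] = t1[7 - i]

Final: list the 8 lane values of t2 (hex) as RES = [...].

RES = [ 0x42  0x42  0xba  0xf4  0xfc  0xbe  0x47  0xa7 ]

→ t0 |b3|f6|11|2d|a7|be|f4|42|
→ t1 |a7|47|be|fc|f4|ba|42|42|
→ t2 |42|42|ba|f4|fc|be|47|a7|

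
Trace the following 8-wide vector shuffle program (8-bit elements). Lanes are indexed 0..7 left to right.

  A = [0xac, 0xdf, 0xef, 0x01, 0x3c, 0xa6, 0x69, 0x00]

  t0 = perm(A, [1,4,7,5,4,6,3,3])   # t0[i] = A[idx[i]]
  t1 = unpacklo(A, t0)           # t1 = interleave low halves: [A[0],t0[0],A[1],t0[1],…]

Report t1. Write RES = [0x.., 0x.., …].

→ t0 |df|3c|00|a6|3c|69|01|01|
→ t1 |ac|df|df|3c|ef|00|01|a6|

RES = [0xac, 0xdf, 0xdf, 0x3c, 0xef, 0x00, 0x01, 0xa6]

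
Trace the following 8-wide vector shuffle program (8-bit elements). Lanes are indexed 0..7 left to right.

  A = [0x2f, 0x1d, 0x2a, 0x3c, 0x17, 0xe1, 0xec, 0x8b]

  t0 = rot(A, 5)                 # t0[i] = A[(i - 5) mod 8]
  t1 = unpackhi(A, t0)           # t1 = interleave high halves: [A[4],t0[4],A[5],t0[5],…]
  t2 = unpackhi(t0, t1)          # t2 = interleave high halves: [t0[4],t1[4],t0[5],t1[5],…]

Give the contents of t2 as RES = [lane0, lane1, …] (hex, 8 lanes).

RES = [ 0x8b  0xec  0x2f  0x1d  0x1d  0x8b  0x2a  0x2a ]

t0 = [0x3c, 0x17, 0xe1, 0xec, 0x8b, 0x2f, 0x1d, 0x2a]
t1 = [0x17, 0x8b, 0xe1, 0x2f, 0xec, 0x1d, 0x8b, 0x2a]
t2 = [0x8b, 0xec, 0x2f, 0x1d, 0x1d, 0x8b, 0x2a, 0x2a]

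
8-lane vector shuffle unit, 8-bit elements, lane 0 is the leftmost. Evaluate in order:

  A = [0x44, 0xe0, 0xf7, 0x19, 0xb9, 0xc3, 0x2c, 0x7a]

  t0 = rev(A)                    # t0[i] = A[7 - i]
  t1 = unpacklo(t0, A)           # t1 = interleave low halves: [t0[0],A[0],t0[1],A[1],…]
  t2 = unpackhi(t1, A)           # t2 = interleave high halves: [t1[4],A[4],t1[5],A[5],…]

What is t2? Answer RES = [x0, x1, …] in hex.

RES = [ 0xc3  0xb9  0xf7  0xc3  0xb9  0x2c  0x19  0x7a ]

  t0: 7a 2c c3 b9 19 f7 e0 44
  t1: 7a 44 2c e0 c3 f7 b9 19
  t2: c3 b9 f7 c3 b9 2c 19 7a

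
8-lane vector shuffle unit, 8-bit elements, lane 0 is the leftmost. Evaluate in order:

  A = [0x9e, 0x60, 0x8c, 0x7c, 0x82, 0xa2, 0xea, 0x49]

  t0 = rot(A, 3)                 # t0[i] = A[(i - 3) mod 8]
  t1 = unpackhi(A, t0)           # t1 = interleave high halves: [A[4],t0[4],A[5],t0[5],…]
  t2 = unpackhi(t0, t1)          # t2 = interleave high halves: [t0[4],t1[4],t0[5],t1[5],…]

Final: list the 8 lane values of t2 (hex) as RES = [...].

t0 = [0xa2, 0xea, 0x49, 0x9e, 0x60, 0x8c, 0x7c, 0x82]
t1 = [0x82, 0x60, 0xa2, 0x8c, 0xea, 0x7c, 0x49, 0x82]
t2 = [0x60, 0xea, 0x8c, 0x7c, 0x7c, 0x49, 0x82, 0x82]

RES = [ 0x60  0xea  0x8c  0x7c  0x7c  0x49  0x82  0x82 ]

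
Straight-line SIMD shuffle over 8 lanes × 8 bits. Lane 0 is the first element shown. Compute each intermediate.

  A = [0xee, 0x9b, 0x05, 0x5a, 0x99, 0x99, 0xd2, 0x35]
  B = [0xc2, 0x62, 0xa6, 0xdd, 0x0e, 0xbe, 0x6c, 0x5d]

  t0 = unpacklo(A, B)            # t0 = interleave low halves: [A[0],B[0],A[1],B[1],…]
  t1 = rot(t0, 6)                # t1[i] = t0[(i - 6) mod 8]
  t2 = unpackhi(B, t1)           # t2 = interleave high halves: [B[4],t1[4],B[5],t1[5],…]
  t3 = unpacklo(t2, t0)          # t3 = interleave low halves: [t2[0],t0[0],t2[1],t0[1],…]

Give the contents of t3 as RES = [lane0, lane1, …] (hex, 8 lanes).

RES = [ 0x0e  0xee  0x5a  0xc2  0xbe  0x9b  0xdd  0x62 ]

  t0: ee c2 9b 62 05 a6 5a dd
  t1: 9b 62 05 a6 5a dd ee c2
  t2: 0e 5a be dd 6c ee 5d c2
  t3: 0e ee 5a c2 be 9b dd 62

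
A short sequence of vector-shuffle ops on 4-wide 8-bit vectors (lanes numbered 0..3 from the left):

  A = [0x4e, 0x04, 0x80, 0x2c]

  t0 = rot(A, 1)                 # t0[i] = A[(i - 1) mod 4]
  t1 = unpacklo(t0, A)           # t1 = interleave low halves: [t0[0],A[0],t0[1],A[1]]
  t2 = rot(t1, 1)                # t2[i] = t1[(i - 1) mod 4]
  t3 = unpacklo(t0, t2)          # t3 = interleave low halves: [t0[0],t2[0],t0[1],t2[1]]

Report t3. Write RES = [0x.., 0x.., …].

t0 = [0x2c, 0x4e, 0x04, 0x80]
t1 = [0x2c, 0x4e, 0x4e, 0x04]
t2 = [0x04, 0x2c, 0x4e, 0x4e]
t3 = [0x2c, 0x04, 0x4e, 0x2c]

RES = [ 0x2c  0x04  0x4e  0x2c ]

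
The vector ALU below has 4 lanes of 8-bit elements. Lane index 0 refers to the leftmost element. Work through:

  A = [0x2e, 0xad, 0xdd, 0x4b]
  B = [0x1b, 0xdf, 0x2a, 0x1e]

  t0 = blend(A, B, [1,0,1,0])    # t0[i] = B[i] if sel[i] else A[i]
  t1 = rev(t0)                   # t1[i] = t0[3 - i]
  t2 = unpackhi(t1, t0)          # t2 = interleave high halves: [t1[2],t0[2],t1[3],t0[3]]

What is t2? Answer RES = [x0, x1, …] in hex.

t0 = [0x1b, 0xad, 0x2a, 0x4b]
t1 = [0x4b, 0x2a, 0xad, 0x1b]
t2 = [0xad, 0x2a, 0x1b, 0x4b]

RES = [0xad, 0x2a, 0x1b, 0x4b]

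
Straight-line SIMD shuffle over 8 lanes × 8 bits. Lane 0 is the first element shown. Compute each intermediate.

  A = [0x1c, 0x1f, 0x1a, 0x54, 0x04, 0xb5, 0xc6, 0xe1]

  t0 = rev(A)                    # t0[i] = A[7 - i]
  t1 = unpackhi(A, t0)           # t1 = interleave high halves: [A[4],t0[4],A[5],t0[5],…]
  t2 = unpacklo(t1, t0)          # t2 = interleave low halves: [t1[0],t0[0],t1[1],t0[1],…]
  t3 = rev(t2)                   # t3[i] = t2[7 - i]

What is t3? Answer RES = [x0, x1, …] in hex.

  t0: e1 c6 b5 04 54 1a 1f 1c
  t1: 04 54 b5 1a c6 1f e1 1c
  t2: 04 e1 54 c6 b5 b5 1a 04
  t3: 04 1a b5 b5 c6 54 e1 04

RES = [ 0x04  0x1a  0xb5  0xb5  0xc6  0x54  0xe1  0x04 ]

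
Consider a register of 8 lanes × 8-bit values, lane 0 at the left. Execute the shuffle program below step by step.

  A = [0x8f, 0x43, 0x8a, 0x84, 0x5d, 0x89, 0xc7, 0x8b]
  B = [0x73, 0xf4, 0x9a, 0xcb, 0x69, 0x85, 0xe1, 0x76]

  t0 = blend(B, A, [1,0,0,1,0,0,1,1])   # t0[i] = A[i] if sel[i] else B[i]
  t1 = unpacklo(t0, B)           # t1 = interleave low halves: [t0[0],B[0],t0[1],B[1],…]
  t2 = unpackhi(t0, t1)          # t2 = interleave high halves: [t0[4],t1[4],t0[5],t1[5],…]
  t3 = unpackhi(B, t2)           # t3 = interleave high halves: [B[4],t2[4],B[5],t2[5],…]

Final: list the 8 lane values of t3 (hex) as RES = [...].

  t0: 8f f4 9a 84 69 85 c7 8b
  t1: 8f 73 f4 f4 9a 9a 84 cb
  t2: 69 9a 85 9a c7 84 8b cb
  t3: 69 c7 85 84 e1 8b 76 cb

RES = [ 0x69  0xc7  0x85  0x84  0xe1  0x8b  0x76  0xcb ]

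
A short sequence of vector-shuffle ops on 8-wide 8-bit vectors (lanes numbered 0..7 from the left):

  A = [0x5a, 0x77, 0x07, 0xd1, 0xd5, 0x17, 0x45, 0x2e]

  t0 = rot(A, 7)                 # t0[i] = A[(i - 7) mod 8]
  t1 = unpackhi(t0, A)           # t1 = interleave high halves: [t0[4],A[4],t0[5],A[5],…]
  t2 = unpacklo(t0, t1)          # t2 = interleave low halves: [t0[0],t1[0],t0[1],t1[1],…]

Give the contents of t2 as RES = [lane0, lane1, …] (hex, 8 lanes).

  t0: 77 07 d1 d5 17 45 2e 5a
  t1: 17 d5 45 17 2e 45 5a 2e
  t2: 77 17 07 d5 d1 45 d5 17

RES = [ 0x77  0x17  0x07  0xd5  0xd1  0x45  0xd5  0x17 ]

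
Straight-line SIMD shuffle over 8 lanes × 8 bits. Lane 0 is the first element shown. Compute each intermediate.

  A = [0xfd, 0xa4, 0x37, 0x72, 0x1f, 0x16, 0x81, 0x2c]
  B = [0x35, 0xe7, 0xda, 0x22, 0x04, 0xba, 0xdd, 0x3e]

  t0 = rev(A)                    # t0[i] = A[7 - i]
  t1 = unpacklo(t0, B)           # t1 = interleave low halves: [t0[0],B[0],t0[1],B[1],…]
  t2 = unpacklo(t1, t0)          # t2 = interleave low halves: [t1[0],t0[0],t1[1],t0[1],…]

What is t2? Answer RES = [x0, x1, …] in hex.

→ t0 |2c|81|16|1f|72|37|a4|fd|
→ t1 |2c|35|81|e7|16|da|1f|22|
→ t2 |2c|2c|35|81|81|16|e7|1f|

RES = [0x2c, 0x2c, 0x35, 0x81, 0x81, 0x16, 0xe7, 0x1f]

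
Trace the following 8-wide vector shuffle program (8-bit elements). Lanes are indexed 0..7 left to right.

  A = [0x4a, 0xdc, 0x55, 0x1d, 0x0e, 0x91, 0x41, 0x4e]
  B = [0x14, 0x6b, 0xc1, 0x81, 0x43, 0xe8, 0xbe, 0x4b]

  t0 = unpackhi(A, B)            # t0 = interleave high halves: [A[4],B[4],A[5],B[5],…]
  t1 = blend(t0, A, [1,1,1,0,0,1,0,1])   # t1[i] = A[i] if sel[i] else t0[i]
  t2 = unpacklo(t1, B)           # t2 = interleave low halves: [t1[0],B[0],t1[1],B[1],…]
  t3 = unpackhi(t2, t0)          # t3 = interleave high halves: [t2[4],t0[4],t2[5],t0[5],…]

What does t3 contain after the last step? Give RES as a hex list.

  t0: 0e 43 91 e8 41 be 4e 4b
  t1: 4a dc 55 e8 41 91 4e 4e
  t2: 4a 14 dc 6b 55 c1 e8 81
  t3: 55 41 c1 be e8 4e 81 4b

RES = [0x55, 0x41, 0xc1, 0xbe, 0xe8, 0x4e, 0x81, 0x4b]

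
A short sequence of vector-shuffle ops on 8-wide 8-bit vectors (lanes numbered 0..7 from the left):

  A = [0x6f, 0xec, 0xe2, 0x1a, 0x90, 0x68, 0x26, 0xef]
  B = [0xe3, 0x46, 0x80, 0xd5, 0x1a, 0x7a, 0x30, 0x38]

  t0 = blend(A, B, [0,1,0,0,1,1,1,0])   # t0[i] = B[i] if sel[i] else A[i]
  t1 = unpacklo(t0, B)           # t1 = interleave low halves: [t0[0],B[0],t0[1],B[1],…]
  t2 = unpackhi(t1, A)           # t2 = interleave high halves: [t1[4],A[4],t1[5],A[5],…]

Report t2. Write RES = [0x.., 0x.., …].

t0 = [0x6f, 0x46, 0xe2, 0x1a, 0x1a, 0x7a, 0x30, 0xef]
t1 = [0x6f, 0xe3, 0x46, 0x46, 0xe2, 0x80, 0x1a, 0xd5]
t2 = [0xe2, 0x90, 0x80, 0x68, 0x1a, 0x26, 0xd5, 0xef]

RES = [ 0xe2  0x90  0x80  0x68  0x1a  0x26  0xd5  0xef ]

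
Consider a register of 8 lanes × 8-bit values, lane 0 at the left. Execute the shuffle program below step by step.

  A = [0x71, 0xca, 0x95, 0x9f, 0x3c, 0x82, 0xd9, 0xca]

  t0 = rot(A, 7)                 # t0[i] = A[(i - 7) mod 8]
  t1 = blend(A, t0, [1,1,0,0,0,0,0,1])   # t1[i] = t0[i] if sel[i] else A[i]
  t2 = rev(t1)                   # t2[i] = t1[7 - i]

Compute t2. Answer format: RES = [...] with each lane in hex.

t0 = [0xca, 0x95, 0x9f, 0x3c, 0x82, 0xd9, 0xca, 0x71]
t1 = [0xca, 0x95, 0x95, 0x9f, 0x3c, 0x82, 0xd9, 0x71]
t2 = [0x71, 0xd9, 0x82, 0x3c, 0x9f, 0x95, 0x95, 0xca]

RES = [ 0x71  0xd9  0x82  0x3c  0x9f  0x95  0x95  0xca ]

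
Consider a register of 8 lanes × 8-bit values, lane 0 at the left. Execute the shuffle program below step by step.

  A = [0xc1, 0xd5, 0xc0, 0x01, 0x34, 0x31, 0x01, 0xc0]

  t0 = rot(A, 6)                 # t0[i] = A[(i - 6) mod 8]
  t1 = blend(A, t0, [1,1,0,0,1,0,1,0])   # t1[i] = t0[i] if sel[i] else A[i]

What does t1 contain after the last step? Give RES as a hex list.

  t0: c0 01 34 31 01 c0 c1 d5
  t1: c0 01 c0 01 01 31 c1 c0

RES = [ 0xc0  0x01  0xc0  0x01  0x01  0x31  0xc1  0xc0 ]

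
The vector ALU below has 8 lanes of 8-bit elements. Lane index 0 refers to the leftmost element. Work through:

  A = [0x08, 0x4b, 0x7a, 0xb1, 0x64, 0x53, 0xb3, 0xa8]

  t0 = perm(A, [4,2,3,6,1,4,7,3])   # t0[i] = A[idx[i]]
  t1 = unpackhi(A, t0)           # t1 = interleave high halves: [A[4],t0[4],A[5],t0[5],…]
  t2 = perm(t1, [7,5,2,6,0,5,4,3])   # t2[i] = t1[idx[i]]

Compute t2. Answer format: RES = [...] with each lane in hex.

RES = [ 0xb1  0xa8  0x53  0xa8  0x64  0xa8  0xb3  0x64 ]

  t0: 64 7a b1 b3 4b 64 a8 b1
  t1: 64 4b 53 64 b3 a8 a8 b1
  t2: b1 a8 53 a8 64 a8 b3 64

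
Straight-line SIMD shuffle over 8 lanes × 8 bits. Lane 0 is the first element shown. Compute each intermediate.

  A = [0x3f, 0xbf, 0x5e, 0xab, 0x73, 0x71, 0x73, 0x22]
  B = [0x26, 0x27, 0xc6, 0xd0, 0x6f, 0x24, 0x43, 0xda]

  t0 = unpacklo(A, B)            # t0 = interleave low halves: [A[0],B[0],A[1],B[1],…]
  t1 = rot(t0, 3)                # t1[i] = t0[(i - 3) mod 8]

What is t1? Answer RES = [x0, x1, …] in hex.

RES = [ 0xc6  0xab  0xd0  0x3f  0x26  0xbf  0x27  0x5e ]

→ t0 |3f|26|bf|27|5e|c6|ab|d0|
→ t1 |c6|ab|d0|3f|26|bf|27|5e|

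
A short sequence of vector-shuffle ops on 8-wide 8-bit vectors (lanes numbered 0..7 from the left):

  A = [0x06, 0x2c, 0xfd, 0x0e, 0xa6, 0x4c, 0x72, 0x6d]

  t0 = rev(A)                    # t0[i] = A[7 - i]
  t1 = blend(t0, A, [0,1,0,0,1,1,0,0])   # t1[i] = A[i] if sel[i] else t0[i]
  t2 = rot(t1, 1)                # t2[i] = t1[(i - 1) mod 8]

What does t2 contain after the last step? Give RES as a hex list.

RES = [0x06, 0x6d, 0x2c, 0x4c, 0xa6, 0xa6, 0x4c, 0x2c]

t0 = [0x6d, 0x72, 0x4c, 0xa6, 0x0e, 0xfd, 0x2c, 0x06]
t1 = [0x6d, 0x2c, 0x4c, 0xa6, 0xa6, 0x4c, 0x2c, 0x06]
t2 = [0x06, 0x6d, 0x2c, 0x4c, 0xa6, 0xa6, 0x4c, 0x2c]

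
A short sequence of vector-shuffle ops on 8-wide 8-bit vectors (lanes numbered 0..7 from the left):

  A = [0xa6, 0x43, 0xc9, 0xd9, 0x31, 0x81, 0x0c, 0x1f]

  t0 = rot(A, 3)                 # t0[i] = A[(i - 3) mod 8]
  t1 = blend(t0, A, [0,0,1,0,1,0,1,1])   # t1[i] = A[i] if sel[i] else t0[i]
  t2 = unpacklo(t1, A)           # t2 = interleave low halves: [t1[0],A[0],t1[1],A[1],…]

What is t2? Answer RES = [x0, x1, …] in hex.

t0 = [0x81, 0x0c, 0x1f, 0xa6, 0x43, 0xc9, 0xd9, 0x31]
t1 = [0x81, 0x0c, 0xc9, 0xa6, 0x31, 0xc9, 0x0c, 0x1f]
t2 = [0x81, 0xa6, 0x0c, 0x43, 0xc9, 0xc9, 0xa6, 0xd9]

RES = [0x81, 0xa6, 0x0c, 0x43, 0xc9, 0xc9, 0xa6, 0xd9]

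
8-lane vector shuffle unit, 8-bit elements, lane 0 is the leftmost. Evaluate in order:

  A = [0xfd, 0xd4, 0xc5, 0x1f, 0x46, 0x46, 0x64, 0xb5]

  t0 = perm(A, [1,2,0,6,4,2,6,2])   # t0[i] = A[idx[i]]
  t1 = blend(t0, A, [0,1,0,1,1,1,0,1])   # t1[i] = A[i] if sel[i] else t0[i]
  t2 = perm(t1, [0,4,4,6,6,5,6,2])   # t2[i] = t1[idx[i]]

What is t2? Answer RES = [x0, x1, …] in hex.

→ t0 |d4|c5|fd|64|46|c5|64|c5|
→ t1 |d4|d4|fd|1f|46|46|64|b5|
→ t2 |d4|46|46|64|64|46|64|fd|

RES = [0xd4, 0x46, 0x46, 0x64, 0x64, 0x46, 0x64, 0xfd]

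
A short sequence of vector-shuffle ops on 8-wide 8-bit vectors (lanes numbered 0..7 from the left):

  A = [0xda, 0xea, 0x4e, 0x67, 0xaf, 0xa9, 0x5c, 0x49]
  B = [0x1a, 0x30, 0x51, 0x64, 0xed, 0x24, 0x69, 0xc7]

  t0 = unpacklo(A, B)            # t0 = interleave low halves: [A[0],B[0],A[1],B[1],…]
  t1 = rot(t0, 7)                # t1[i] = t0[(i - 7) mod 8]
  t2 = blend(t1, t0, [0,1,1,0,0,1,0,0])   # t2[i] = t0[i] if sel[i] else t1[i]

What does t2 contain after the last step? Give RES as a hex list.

RES = [ 0x1a  0x1a  0xea  0x4e  0x51  0x51  0x64  0xda ]

→ t0 |da|1a|ea|30|4e|51|67|64|
→ t1 |1a|ea|30|4e|51|67|64|da|
→ t2 |1a|1a|ea|4e|51|51|64|da|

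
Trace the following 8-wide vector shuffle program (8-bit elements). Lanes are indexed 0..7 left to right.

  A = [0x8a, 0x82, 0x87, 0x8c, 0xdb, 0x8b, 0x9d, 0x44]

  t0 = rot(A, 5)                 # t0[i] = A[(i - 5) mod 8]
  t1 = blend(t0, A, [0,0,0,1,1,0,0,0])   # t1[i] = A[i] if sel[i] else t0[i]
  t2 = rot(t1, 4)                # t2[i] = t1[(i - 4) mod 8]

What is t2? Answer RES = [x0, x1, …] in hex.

RES = [0xdb, 0x8a, 0x82, 0x87, 0x8c, 0xdb, 0x8b, 0x8c]

→ t0 |8c|db|8b|9d|44|8a|82|87|
→ t1 |8c|db|8b|8c|db|8a|82|87|
→ t2 |db|8a|82|87|8c|db|8b|8c|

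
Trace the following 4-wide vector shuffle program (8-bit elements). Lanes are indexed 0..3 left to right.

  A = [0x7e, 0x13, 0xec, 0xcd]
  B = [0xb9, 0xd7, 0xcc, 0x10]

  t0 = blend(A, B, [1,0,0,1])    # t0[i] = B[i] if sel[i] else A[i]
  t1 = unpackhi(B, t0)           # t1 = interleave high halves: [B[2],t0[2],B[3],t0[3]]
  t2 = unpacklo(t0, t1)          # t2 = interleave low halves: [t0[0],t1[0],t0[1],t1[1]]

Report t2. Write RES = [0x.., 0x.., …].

  t0: b9 13 ec 10
  t1: cc ec 10 10
  t2: b9 cc 13 ec

RES = [ 0xb9  0xcc  0x13  0xec ]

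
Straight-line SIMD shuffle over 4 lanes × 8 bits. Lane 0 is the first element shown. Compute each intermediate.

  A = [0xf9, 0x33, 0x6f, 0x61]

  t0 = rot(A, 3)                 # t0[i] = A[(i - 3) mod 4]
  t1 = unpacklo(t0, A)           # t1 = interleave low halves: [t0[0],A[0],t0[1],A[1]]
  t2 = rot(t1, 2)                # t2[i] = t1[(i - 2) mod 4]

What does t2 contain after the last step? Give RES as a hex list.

t0 = [0x33, 0x6f, 0x61, 0xf9]
t1 = [0x33, 0xf9, 0x6f, 0x33]
t2 = [0x6f, 0x33, 0x33, 0xf9]

RES = [ 0x6f  0x33  0x33  0xf9 ]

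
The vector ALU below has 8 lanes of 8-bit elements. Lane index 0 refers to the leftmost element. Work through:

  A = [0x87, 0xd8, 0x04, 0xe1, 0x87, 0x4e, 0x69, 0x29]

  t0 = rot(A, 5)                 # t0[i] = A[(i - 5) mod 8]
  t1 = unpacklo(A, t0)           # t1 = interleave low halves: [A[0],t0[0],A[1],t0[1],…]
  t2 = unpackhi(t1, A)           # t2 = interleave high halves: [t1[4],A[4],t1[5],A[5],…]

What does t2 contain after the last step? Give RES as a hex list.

RES = [0x04, 0x87, 0x4e, 0x4e, 0xe1, 0x69, 0x69, 0x29]

t0 = [0xe1, 0x87, 0x4e, 0x69, 0x29, 0x87, 0xd8, 0x04]
t1 = [0x87, 0xe1, 0xd8, 0x87, 0x04, 0x4e, 0xe1, 0x69]
t2 = [0x04, 0x87, 0x4e, 0x4e, 0xe1, 0x69, 0x69, 0x29]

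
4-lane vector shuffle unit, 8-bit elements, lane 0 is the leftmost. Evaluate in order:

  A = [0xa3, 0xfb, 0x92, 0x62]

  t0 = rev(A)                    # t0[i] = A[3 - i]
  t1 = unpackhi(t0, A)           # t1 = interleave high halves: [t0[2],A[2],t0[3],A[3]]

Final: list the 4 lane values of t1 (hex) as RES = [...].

RES = [ 0xfb  0x92  0xa3  0x62 ]

t0 = [0x62, 0x92, 0xfb, 0xa3]
t1 = [0xfb, 0x92, 0xa3, 0x62]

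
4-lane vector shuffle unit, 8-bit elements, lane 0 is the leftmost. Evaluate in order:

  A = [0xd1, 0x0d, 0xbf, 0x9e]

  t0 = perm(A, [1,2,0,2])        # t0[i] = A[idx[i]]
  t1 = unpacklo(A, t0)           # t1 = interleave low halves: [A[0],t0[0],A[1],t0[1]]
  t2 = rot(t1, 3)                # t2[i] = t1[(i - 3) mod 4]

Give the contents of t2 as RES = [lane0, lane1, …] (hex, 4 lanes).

RES = [0x0d, 0x0d, 0xbf, 0xd1]

  t0: 0d bf d1 bf
  t1: d1 0d 0d bf
  t2: 0d 0d bf d1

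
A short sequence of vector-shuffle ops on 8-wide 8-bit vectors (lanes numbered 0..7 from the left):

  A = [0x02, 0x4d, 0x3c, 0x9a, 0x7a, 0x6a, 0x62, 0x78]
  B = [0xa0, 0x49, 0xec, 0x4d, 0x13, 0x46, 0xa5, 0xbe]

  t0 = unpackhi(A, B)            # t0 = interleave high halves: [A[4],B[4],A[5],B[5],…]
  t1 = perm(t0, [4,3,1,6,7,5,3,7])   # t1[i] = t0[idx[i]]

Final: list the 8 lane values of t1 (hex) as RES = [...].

RES = [0x62, 0x46, 0x13, 0x78, 0xbe, 0xa5, 0x46, 0xbe]

→ t0 |7a|13|6a|46|62|a5|78|be|
→ t1 |62|46|13|78|be|a5|46|be|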